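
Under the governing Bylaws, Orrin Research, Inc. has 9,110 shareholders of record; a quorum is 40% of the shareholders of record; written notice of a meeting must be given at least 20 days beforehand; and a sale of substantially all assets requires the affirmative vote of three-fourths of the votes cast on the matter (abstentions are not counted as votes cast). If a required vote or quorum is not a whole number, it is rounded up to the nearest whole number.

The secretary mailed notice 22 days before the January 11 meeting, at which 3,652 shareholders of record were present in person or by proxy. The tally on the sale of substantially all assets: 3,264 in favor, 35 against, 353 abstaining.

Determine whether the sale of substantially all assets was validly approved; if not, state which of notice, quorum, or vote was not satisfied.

Valid — all requirements satisfied.

Notice: 22 days given; 20 required. Satisfied.
Quorum: 40% of 9,110 = 3,644; 3,652 present. Satisfied.
Vote: requires three-fourths of the votes cast (3,652 − 353 abstaining = 3,299); 3/4 of 3299 = 2474.25, rounded up to 2475, so 2,475 needed; 3,264 in favor. Satisfied.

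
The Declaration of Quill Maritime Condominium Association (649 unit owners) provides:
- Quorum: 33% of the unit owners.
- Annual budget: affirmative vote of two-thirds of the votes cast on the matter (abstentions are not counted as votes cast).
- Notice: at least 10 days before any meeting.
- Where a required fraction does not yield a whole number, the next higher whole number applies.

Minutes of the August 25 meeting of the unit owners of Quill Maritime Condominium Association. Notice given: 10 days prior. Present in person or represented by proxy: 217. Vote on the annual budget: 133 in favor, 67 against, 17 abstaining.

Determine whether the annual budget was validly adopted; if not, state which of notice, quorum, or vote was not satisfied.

Notice: 10 days given; 10 required. Satisfied.
Quorum: 33% of 649 = 214.17, rounded up to 215; 217 present. Satisfied.
Vote: requires two-thirds of the votes cast (217 − 17 abstaining = 200); 2/3 of 200 = 133.33, rounded up to 134, so 134 needed; 133 in favor. Not satisfied.

Invalid — vote requirement not satisfied.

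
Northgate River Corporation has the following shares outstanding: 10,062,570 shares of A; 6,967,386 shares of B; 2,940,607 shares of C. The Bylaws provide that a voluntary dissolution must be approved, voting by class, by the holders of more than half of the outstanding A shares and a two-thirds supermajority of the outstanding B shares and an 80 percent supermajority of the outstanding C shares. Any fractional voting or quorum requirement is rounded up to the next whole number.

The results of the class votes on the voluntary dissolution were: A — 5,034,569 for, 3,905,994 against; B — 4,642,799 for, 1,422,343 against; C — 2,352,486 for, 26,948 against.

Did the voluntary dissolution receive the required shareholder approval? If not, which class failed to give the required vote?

A: a majority of 10062570 is 5031286; 5,031,286 required, 5,034,569 in favor — approved.
B: 2/3 of 6967386 = 4644924; 4,644,924 required, 4,642,799 in favor — not approved.
C: 4/5 of 2940607 = 2352485.60, rounded up to 2352486; 2,352,486 required, 2,352,486 in favor — approved.

Not approved — the B shares did not give the required vote.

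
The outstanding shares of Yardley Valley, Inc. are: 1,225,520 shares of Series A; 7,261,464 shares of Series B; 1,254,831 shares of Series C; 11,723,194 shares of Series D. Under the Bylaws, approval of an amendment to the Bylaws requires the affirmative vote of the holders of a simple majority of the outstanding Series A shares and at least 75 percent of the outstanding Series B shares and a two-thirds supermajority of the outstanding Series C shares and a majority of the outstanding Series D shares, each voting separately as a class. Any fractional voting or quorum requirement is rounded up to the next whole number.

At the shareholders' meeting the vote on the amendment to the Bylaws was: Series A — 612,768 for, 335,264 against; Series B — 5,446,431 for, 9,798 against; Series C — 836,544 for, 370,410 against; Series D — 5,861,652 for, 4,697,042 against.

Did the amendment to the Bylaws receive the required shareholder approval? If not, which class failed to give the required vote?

Series A: a majority of 1225520 is 612761; 612,761 required, 612,768 in favor — approved.
Series B: 3/4 of 7261464 = 5446098; 5,446,098 required, 5,446,431 in favor — approved.
Series C: 2/3 of 1254831 = 836554; 836,554 required, 836,544 in favor — not approved.
Series D: a majority of 11723194 is 5861598; 5,861,598 required, 5,861,652 in favor — approved.

Not approved — the Series C shares did not give the required vote.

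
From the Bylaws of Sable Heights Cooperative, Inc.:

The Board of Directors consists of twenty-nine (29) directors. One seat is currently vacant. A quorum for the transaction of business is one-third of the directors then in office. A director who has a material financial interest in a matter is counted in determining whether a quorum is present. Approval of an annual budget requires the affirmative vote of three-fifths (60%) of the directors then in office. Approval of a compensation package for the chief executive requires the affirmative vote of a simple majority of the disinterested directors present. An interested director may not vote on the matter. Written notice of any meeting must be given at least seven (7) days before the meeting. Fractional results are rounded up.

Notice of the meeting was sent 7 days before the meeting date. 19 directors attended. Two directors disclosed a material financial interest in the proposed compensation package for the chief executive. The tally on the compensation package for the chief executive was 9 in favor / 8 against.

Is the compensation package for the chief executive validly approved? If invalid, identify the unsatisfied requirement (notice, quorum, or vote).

Notice: 7 days given; 7 required (7 ≥ 7). Satisfied.
Quorum: 19 present (interested directors count toward quorum); quorum is 10. Satisfied.
Vote: the compensation package for the chief executive requires a majority of the disinterested directors present (19 − 2 = 17). A majority of 17 is 9, so 9 affirmative votes are needed; 9 voted in favor. Satisfied.

Valid — all requirements satisfied.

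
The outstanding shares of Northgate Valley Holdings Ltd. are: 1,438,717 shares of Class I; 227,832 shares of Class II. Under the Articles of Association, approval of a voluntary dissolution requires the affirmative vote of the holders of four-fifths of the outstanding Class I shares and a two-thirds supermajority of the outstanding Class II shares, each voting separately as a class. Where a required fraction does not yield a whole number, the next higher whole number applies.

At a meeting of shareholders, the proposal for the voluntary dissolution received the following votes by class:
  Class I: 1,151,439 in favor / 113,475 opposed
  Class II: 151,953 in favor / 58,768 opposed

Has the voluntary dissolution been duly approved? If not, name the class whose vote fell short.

Class I: 4/5 of 1438717 = 1150973.60, rounded up to 1150974; 1,150,974 required, 1,151,439 in favor — approved.
Class II: 2/3 of 227832 = 151888; 151,888 required, 151,953 in favor — approved.

Approved — every class gave the required vote.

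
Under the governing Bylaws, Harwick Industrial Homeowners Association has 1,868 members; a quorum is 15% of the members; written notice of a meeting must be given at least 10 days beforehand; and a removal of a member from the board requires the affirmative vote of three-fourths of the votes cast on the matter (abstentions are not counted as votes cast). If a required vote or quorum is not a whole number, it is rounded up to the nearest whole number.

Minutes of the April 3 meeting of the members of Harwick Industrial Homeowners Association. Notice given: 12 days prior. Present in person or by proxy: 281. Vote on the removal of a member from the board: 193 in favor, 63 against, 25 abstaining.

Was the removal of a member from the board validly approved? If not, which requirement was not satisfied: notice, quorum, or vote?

Notice: 12 days given; 10 required. Satisfied.
Quorum: 15% of 1,868 = 280.20, rounded up to 281; 281 present. Satisfied.
Vote: requires three-fourths of the votes cast (281 − 25 abstaining = 256); 3/4 of 256 = 192, so 192 needed; 193 in favor. Satisfied.

Valid — all requirements satisfied.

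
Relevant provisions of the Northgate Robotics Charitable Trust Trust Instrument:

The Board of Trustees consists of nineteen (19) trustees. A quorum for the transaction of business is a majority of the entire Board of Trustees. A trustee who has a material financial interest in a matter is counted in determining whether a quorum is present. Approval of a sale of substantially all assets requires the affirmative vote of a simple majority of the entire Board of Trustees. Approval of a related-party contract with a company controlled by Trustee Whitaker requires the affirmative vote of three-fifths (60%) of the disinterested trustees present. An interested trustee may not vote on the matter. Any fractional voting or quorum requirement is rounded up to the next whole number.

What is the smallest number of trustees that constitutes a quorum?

A majority of 19 is 10.

10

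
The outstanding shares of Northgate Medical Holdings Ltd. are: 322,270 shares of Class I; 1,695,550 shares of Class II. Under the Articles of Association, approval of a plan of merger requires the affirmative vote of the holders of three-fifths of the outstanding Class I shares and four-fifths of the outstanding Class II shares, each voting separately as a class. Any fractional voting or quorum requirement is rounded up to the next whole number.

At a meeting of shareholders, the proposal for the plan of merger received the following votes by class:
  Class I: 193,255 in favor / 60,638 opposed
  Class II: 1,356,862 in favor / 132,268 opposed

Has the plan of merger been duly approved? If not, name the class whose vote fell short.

Class I: 3/5 of 322270 = 193362; 193,362 required, 193,255 in favor — not approved.
Class II: 4/5 of 1695550 = 1356440; 1,356,440 required, 1,356,862 in favor — approved.

Not approved — the Class I shares did not give the required vote.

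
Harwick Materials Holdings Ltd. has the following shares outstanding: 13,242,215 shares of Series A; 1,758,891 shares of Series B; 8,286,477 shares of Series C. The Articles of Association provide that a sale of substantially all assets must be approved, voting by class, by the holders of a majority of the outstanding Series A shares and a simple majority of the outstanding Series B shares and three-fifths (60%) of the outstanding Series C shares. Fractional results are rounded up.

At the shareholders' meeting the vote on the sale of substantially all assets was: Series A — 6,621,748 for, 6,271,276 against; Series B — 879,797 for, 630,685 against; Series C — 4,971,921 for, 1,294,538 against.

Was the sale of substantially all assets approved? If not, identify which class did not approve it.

Series A: a majority of 13242215 is 6621108; 6,621,108 required, 6,621,748 in favor — approved.
Series B: a majority of 1758891 is 879446; 879,446 required, 879,797 in favor — approved.
Series C: 3/5 of 8286477 = 4971886.20, rounded up to 4971887; 4,971,887 required, 4,971,921 in favor — approved.

Approved — every class gave the required vote.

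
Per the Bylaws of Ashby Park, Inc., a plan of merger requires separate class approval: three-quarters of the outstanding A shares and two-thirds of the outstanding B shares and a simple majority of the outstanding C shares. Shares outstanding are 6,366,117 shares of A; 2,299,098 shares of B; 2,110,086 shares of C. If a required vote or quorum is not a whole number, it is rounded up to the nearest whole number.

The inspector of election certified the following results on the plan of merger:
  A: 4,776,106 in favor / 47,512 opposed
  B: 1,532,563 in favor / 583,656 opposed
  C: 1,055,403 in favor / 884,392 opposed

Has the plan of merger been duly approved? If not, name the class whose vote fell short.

Not approved — the B shares did not give the required vote.

A: 3/4 of 6366117 = 4774587.75, rounded up to 4774588; 4,774,588 required, 4,776,106 in favor — approved.
B: 2/3 of 2299098 = 1532732; 1,532,732 required, 1,532,563 in favor — not approved.
C: a majority of 2110086 is 1055044; 1,055,044 required, 1,055,403 in favor — approved.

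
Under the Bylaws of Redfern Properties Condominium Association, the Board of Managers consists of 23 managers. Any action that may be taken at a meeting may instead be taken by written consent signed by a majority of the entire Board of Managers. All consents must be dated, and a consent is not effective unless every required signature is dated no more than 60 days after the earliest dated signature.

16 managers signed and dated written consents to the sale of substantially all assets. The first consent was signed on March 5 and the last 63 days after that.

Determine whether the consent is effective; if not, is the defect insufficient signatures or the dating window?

Not effective — dating-window requirement not satisfied.

Signatures required: a majority of 23 — a majority of 23 is 12, so 12 needed; 16 signed. Sufficient.
Dating window: the latest signature is 63 days after the earliest; the limit is 60 days. Outside the window.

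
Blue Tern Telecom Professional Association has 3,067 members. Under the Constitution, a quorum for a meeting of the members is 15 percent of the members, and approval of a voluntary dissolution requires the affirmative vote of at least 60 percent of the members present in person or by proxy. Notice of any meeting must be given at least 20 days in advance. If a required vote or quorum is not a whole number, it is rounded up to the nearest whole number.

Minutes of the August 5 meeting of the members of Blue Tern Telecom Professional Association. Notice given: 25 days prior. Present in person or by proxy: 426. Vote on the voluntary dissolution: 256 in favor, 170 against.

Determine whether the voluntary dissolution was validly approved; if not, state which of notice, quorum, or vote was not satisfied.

Invalid — quorum requirement not satisfied.

Notice: 25 days given; 20 required. Satisfied.
Quorum: 15% of 3,067 = 460.05, rounded up to 461; 426 present. Not satisfied.
Vote: requires three-fifths of those present (426); 3/5 of 426 = 255.60, rounded up to 256, so 256 needed; 256 in favor. Satisfied.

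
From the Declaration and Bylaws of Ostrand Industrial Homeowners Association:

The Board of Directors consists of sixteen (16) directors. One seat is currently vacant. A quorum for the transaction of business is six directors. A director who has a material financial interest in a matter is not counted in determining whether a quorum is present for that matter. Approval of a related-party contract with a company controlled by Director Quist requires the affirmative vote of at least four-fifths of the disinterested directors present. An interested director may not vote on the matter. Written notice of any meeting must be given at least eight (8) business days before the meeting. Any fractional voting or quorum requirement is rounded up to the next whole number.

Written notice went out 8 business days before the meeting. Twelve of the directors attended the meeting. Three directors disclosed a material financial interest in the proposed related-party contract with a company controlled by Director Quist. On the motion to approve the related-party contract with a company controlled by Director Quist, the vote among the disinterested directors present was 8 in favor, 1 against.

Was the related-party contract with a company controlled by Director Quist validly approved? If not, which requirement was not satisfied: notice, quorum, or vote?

Notice: 8 business days given; 8 required (8 ≥ 8). Satisfied.
Quorum: 12 present, but the 3 interested directors do not count, leaving 9. Quorum is 6. Satisfied.
Vote: the related-party contract with a company controlled by Director Quist requires four-fifths of the disinterested directors present (12 − 3 = 9). 4/5 of 9 = 7.20, rounded up to 8, so 8 affirmative votes are needed; 8 voted in favor. Satisfied.

Valid — all requirements satisfied.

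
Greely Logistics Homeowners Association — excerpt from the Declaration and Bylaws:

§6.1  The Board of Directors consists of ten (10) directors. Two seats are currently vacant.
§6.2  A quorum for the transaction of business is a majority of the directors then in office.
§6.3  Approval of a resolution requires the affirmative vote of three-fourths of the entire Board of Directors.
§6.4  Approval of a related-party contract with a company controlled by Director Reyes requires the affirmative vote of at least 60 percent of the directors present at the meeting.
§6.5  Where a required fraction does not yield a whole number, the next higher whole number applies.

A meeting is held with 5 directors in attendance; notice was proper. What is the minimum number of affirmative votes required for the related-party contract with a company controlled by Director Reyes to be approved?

The related-party contract with a company controlled by Director Reyes requires three-fifths of the directors present (5).
3/5 of 5 = 3.

3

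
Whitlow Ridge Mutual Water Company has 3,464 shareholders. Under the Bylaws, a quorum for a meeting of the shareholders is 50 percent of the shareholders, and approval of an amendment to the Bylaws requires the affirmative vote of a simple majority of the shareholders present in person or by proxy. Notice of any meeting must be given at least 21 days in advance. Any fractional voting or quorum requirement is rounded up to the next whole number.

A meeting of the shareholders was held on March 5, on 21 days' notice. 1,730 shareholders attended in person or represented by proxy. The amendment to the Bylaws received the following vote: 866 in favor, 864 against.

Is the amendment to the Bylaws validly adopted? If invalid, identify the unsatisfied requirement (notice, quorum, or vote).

Notice: 21 days given; 21 required. Satisfied.
Quorum: 50% of 3,464 = 1,732; 1,730 present. Not satisfied.
Vote: requires a majority of those present (1,730); a majority of 1730 is 866, so 866 needed; 866 in favor. Satisfied.

Invalid — quorum requirement not satisfied.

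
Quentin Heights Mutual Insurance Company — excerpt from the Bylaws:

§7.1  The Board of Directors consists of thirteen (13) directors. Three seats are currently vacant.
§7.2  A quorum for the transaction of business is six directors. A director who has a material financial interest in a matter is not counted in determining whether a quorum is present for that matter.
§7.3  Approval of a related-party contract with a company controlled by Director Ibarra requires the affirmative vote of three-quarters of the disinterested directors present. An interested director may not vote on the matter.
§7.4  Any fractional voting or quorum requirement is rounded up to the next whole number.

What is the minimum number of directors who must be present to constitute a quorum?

6

The quorum is fixed at 6.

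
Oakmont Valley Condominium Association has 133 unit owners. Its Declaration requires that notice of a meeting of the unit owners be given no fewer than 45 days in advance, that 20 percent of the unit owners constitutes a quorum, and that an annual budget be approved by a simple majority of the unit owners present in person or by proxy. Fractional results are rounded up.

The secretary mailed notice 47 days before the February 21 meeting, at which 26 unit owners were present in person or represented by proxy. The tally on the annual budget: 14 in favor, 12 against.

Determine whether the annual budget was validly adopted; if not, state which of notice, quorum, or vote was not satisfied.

Notice: 47 days given; 45 required. Satisfied.
Quorum: 20% of 133 = 26.60, rounded up to 27; 26 present. Not satisfied.
Vote: requires a majority of those present (26); a majority of 26 is 14, so 14 needed; 14 in favor. Satisfied.

Invalid — quorum requirement not satisfied.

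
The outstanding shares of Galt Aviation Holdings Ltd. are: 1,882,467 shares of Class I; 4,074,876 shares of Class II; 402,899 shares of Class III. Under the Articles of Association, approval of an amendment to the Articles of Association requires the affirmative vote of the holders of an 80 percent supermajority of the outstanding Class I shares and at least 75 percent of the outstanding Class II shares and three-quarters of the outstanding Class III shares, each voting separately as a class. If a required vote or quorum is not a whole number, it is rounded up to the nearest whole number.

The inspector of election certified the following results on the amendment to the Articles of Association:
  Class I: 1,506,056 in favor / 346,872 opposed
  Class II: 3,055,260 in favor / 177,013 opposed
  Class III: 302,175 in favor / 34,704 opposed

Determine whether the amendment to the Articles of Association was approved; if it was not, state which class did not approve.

Not approved — the Class II shares did not give the required vote.

Class I: 4/5 of 1882467 = 1505973.60, rounded up to 1505974; 1,505,974 required, 1,506,056 in favor — approved.
Class II: 3/4 of 4074876 = 3056157; 3,056,157 required, 3,055,260 in favor — not approved.
Class III: 3/4 of 402899 = 302174.25, rounded up to 302175; 302,175 required, 302,175 in favor — approved.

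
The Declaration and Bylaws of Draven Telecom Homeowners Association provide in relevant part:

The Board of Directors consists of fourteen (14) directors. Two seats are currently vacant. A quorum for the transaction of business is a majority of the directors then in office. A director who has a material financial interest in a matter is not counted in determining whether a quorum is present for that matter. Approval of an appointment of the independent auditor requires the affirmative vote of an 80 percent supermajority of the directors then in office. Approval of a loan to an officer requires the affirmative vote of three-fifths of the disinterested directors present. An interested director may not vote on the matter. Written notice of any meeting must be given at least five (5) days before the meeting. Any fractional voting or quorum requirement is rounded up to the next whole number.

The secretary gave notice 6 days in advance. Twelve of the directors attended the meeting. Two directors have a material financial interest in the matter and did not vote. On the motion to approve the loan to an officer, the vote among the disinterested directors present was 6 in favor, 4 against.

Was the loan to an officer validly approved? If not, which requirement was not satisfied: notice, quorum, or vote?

Valid — all requirements satisfied.

Notice: 6 days given; 5 required (6 ≥ 5). Satisfied.
Quorum: 12 present, but the 2 interested directors do not count, leaving 10. Quorum is 7. Satisfied.
Vote: the loan to an officer requires three-fifths of the disinterested directors present (12 − 2 = 10). 3/5 of 10 = 6, so 6 affirmative votes are needed; 6 voted in favor. Satisfied.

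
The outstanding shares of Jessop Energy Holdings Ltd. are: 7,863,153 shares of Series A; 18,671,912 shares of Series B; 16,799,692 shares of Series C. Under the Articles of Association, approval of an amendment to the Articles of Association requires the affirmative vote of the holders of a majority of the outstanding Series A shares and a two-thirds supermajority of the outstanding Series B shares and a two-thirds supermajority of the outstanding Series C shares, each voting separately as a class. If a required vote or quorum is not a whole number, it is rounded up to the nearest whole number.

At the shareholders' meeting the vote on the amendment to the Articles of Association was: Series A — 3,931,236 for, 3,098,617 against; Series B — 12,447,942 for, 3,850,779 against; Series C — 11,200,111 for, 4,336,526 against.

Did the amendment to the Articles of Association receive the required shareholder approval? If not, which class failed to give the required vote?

Not approved — the Series A shares did not give the required vote.

Series A: a majority of 7863153 is 3931577; 3,931,577 required, 3,931,236 in favor — not approved.
Series B: 2/3 of 18671912 = 12447941.33, rounded up to 12447942; 12,447,942 required, 12,447,942 in favor — approved.
Series C: 2/3 of 16799692 = 11199794.67, rounded up to 11199795; 11,199,795 required, 11,200,111 in favor — approved.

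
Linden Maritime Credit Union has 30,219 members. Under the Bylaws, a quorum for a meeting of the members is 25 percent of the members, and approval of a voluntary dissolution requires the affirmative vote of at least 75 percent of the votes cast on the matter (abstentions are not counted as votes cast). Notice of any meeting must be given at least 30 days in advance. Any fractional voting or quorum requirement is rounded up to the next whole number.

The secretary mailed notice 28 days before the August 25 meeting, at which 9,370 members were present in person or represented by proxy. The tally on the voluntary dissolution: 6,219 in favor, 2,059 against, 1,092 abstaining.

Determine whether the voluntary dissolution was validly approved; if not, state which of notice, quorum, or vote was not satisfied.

Invalid — notice requirement not satisfied.

Notice: 28 days given; 30 required. Not satisfied.
Quorum: 25% of 30,219 = 7,554.75, rounded up to 7,555; 9,370 present. Satisfied.
Vote: requires three-fourths of the votes cast (9,370 − 1,092 abstaining = 8,278); 3/4 of 8278 = 6208.50, rounded up to 6209, so 6,209 needed; 6,219 in favor. Satisfied.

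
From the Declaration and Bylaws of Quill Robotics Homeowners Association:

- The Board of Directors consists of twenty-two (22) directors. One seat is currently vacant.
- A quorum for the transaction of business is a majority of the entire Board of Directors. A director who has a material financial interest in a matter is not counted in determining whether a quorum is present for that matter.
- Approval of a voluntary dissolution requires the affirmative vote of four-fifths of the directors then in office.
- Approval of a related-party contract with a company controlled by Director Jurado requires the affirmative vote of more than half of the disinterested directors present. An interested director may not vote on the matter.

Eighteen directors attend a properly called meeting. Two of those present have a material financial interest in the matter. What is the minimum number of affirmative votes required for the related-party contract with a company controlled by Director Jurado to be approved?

The related-party contract with a company controlled by Director Jurado requires a majority of the disinterested directors present (18 − 2 = 16).
A majority of 16 is 9.

9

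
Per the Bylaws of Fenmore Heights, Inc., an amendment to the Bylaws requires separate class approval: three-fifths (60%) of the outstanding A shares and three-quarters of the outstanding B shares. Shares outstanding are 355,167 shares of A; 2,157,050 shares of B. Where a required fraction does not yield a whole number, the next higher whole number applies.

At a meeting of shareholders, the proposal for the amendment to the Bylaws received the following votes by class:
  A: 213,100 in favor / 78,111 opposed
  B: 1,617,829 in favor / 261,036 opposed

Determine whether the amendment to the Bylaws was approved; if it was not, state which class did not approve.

A: 3/5 of 355167 = 213100.20, rounded up to 213101; 213,101 required, 213,100 in favor — not approved.
B: 3/4 of 2157050 = 1617787.50, rounded up to 1617788; 1,617,788 required, 1,617,829 in favor — approved.

Not approved — the A shares did not give the required vote.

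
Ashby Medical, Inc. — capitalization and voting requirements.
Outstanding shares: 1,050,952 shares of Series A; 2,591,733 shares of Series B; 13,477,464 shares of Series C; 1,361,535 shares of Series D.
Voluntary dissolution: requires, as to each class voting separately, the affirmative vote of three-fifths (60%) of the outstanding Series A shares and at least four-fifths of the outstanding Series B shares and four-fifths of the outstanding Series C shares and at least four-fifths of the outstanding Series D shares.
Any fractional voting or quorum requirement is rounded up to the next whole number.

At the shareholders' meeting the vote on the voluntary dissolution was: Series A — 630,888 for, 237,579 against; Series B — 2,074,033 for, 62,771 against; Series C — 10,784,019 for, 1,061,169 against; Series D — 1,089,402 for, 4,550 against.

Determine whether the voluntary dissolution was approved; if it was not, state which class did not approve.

Approved — every class gave the required vote.

Series A: 3/5 of 1050952 = 630571.20, rounded up to 630572; 630,572 required, 630,888 in favor — approved.
Series B: 4/5 of 2591733 = 2073386.40, rounded up to 2073387; 2,073,387 required, 2,074,033 in favor — approved.
Series C: 4/5 of 13477464 = 10781971.20, rounded up to 10781972; 10,781,972 required, 10,784,019 in favor — approved.
Series D: 4/5 of 1361535 = 1089228; 1,089,228 required, 1,089,402 in favor — approved.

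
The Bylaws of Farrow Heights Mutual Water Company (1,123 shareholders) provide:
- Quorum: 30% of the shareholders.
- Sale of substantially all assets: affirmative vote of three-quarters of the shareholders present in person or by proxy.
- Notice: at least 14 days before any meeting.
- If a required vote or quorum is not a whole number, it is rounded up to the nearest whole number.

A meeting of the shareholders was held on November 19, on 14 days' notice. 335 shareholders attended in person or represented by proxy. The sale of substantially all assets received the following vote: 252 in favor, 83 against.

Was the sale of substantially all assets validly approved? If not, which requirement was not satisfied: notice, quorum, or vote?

Invalid — quorum requirement not satisfied.

Notice: 14 days given; 14 required. Satisfied.
Quorum: 30% of 1,123 = 336.90, rounded up to 337; 335 present. Not satisfied.
Vote: requires three-fourths of those present (335); 3/4 of 335 = 251.25, rounded up to 252, so 252 needed; 252 in favor. Satisfied.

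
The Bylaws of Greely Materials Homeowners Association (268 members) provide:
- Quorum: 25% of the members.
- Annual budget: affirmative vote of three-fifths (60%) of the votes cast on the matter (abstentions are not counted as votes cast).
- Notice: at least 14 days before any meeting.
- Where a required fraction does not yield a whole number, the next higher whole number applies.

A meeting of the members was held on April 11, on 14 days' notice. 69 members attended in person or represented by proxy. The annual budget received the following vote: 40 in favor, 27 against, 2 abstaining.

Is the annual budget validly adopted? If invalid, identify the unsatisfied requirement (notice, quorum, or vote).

Notice: 14 days given; 14 required. Satisfied.
Quorum: 25% of 268 = 67; 69 present. Satisfied.
Vote: requires three-fifths of the votes cast (69 − 2 abstaining = 67); 3/5 of 67 = 40.20, rounded up to 41, so 41 needed; 40 in favor. Not satisfied.

Invalid — vote requirement not satisfied.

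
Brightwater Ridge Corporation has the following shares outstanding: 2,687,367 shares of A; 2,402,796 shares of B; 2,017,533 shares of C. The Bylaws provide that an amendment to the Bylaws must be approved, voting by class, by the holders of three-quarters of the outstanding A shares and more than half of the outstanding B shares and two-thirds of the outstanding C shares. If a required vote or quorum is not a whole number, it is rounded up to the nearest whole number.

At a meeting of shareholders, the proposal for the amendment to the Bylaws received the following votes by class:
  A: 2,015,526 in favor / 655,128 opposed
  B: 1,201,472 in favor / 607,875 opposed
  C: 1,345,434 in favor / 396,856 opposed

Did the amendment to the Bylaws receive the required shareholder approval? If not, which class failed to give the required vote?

A: 3/4 of 2687367 = 2015525.25, rounded up to 2015526; 2,015,526 required, 2,015,526 in favor — approved.
B: a majority of 2402796 is 1201399; 1,201,399 required, 1,201,472 in favor — approved.
C: 2/3 of 2017533 = 1345022; 1,345,022 required, 1,345,434 in favor — approved.

Approved — every class gave the required vote.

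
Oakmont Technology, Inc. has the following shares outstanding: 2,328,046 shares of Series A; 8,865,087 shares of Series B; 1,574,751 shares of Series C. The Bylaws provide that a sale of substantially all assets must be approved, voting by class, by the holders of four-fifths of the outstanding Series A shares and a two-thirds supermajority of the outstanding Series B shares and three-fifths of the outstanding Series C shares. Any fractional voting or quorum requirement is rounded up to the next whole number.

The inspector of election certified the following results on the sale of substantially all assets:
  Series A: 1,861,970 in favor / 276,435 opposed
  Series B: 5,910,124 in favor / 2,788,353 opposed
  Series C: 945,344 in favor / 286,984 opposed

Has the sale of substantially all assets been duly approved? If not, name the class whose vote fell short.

Series A: 4/5 of 2328046 = 1862436.80, rounded up to 1862437; 1,862,437 required, 1,861,970 in favor — not approved.
Series B: 2/3 of 8865087 = 5910058; 5,910,058 required, 5,910,124 in favor — approved.
Series C: 3/5 of 1574751 = 944850.60, rounded up to 944851; 944,851 required, 945,344 in favor — approved.

Not approved — the Series A shares did not give the required vote.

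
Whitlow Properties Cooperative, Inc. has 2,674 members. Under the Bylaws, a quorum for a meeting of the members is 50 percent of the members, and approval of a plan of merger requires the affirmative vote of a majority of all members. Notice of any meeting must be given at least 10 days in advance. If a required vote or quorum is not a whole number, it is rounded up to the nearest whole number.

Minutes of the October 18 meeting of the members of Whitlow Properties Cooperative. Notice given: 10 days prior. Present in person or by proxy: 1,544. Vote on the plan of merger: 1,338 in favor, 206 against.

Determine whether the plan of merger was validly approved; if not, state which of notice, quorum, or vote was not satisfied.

Valid — all requirements satisfied.

Notice: 10 days given; 10 required. Satisfied.
Quorum: 50% of 2,674 = 1,337; 1,544 present. Satisfied.
Vote: requires a majority of all members (2,674); a majority of 2674 is 1338, so 1,338 needed; 1,338 in favor. Satisfied.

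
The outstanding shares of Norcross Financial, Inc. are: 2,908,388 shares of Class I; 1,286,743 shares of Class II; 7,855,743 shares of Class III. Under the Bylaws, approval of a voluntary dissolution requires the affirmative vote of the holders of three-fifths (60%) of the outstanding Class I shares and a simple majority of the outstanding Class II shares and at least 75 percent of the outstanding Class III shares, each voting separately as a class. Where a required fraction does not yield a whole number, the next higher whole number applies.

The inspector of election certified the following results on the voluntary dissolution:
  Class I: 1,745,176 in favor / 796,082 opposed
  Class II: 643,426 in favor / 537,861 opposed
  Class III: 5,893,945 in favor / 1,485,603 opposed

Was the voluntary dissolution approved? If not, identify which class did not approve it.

Class I: 3/5 of 2908388 = 1745032.80, rounded up to 1745033; 1,745,033 required, 1,745,176 in favor — approved.
Class II: a majority of 1286743 is 643372; 643,372 required, 643,426 in favor — approved.
Class III: 3/4 of 7855743 = 5891807.25, rounded up to 5891808; 5,891,808 required, 5,893,945 in favor — approved.

Approved — every class gave the required vote.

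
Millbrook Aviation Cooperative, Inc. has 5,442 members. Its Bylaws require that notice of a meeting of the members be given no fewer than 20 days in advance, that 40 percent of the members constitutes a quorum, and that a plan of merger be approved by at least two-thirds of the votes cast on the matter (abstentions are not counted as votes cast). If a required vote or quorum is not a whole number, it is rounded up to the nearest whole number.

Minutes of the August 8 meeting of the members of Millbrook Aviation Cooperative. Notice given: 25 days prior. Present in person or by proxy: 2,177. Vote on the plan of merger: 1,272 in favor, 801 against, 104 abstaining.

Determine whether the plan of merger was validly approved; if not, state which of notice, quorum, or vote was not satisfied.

Invalid — vote requirement not satisfied.

Notice: 25 days given; 20 required. Satisfied.
Quorum: 40% of 5,442 = 2,176.80, rounded up to 2,177; 2,177 present. Satisfied.
Vote: requires two-thirds of the votes cast (2,177 − 104 abstaining = 2,073); 2/3 of 2073 = 1382, so 1,382 needed; 1,272 in favor. Not satisfied.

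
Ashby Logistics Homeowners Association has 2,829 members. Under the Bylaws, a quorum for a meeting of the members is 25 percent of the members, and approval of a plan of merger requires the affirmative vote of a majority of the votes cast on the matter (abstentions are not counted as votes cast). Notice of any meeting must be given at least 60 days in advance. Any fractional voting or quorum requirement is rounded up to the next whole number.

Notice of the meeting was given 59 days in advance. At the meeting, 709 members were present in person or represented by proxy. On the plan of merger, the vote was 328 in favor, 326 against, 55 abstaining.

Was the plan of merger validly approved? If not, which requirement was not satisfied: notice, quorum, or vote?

Notice: 59 days given; 60 required. Not satisfied.
Quorum: 25% of 2,829 = 707.25, rounded up to 708; 709 present. Satisfied.
Vote: requires a majority of the votes cast (709 − 55 abstaining = 654); a majority of 654 is 328, so 328 needed; 328 in favor. Satisfied.

Invalid — notice requirement not satisfied.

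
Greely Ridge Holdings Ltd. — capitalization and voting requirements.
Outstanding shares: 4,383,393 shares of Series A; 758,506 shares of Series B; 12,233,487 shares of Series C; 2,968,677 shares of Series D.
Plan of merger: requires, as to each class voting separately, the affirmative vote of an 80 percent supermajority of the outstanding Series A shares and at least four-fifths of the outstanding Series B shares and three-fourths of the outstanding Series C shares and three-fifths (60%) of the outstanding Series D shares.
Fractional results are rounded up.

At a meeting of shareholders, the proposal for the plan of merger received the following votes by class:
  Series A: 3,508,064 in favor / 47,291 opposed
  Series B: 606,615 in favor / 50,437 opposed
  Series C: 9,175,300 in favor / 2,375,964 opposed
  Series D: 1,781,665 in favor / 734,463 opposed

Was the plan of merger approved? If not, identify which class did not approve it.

Not approved — the Series B shares did not give the required vote.

Series A: 4/5 of 4383393 = 3506714.40, rounded up to 3506715; 3,506,715 required, 3,508,064 in favor — approved.
Series B: 4/5 of 758506 = 606804.80, rounded up to 606805; 606,805 required, 606,615 in favor — not approved.
Series C: 3/4 of 12233487 = 9175115.25, rounded up to 9175116; 9,175,116 required, 9,175,300 in favor — approved.
Series D: 3/5 of 2968677 = 1781206.20, rounded up to 1781207; 1,781,207 required, 1,781,665 in favor — approved.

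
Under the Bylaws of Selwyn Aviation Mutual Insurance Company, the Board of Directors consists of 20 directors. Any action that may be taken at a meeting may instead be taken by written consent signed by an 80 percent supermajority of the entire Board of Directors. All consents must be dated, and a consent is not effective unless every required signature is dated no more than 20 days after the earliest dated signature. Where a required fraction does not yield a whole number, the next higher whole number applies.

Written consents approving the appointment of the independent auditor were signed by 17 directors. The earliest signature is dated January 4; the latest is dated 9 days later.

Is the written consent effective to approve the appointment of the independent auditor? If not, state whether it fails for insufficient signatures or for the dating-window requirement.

Effective — both the signature and dating-window requirements are satisfied.

Signatures required: an 80 percent supermajority of 20 — 4/5 of 20 = 16, so 16 needed; 17 signed. Sufficient.
Dating window: the latest signature is 9 days after the earliest; the limit is 20 days. Within the window.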